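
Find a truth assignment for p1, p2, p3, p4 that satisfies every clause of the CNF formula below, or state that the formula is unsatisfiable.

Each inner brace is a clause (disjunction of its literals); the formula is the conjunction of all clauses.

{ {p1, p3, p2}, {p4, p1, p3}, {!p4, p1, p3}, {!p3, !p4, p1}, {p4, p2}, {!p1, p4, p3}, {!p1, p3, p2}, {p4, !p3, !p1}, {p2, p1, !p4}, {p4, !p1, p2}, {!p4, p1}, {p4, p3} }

Branch on p4: set p4 = true.
From the singleton clause (p1), p1 = true.
Branch on p3: set p3 = true.
Every clause is now satisfied; p2 is unconstrained.

p1: true,  p2: false,  p3: true,  p4: true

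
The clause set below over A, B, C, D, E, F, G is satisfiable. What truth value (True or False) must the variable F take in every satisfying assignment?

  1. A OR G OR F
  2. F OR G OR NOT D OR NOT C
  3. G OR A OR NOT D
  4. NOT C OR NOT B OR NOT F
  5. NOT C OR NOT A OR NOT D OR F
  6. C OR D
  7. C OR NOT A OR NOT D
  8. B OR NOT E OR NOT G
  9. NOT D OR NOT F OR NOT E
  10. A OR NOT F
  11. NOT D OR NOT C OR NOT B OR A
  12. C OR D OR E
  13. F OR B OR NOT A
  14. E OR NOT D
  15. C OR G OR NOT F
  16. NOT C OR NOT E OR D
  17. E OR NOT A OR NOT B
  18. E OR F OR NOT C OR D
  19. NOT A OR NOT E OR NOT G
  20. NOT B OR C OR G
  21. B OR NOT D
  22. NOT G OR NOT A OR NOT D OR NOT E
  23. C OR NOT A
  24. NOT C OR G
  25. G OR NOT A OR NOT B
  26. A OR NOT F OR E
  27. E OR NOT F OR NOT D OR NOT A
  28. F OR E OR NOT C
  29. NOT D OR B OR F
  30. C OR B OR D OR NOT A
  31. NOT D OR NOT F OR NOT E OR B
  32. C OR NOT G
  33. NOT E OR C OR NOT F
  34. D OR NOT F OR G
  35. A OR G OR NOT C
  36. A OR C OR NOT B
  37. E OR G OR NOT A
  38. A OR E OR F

Suppose F = false.
Branch on A: set A = true.
Unit clause (B) forces B = true.
Unit clause (E) forces E = true.
Unit clause (NOT G) forces G = false.
That conflicts with the unit clause (G).
So A must be the other value — set A = false.
Unit clause (G) forces G = true.
Unit clause (C) forces C = true.
Unit clause (E) forces E = true.
Unit clause (B) forces B = true.
Unit clause (NOT D) forces D = false.
That conflicts with the unit clause (D).
Both values of A lead to a conflict.
So every satisfying assignment has F = True.

True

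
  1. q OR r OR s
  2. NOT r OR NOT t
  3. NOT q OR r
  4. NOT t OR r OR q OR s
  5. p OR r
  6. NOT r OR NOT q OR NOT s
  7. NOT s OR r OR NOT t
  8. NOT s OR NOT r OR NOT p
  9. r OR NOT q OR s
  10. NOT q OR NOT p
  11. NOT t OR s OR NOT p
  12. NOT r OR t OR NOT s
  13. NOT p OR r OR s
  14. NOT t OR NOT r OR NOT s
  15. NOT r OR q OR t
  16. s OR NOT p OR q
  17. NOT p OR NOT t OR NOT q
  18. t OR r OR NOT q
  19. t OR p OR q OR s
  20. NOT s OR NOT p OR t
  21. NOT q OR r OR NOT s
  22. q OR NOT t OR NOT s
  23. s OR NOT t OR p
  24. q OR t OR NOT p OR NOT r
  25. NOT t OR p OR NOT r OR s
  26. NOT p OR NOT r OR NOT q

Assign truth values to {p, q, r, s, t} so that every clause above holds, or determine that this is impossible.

p=false,  q=true,  r=true,  s=false,  t=false

Case r = true:
From the singleton clause (NOT t), t = false.
From the singleton clause (NOT s), s = false.
From the singleton clause (q), q = true.
From the singleton clause (NOT p), p = false.
All clauses are satisfied.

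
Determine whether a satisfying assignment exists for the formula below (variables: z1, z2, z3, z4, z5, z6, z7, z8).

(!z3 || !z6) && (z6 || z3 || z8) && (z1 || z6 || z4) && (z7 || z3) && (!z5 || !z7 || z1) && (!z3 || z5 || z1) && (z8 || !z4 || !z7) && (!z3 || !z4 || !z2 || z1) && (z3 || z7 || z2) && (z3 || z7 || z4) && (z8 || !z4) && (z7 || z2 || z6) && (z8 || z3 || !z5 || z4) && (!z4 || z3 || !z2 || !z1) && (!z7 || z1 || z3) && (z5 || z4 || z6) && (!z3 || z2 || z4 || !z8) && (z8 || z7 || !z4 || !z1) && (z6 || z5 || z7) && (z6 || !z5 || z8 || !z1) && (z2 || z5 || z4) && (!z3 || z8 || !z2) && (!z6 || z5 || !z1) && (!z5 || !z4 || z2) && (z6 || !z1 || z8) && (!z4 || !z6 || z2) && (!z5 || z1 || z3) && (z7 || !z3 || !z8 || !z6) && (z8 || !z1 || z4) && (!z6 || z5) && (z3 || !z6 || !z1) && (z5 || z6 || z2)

Yes

Branch on z3: set z3 = true.
From the singleton clause (!z6), z6 = false.
Branch on z1: set z1 = true.
From the singleton clause (z8), z8 = true.
Branch on z7: set z7 = true.
Branch on z5: set z5 = true.
Branch on z2: set z2 = true.
Every clause is now satisfied; z4 is unconstrained.
A satisfying assignment: z1=true, z2=true, z3=true, z4=false, z5=true, z6=false, z7=true, z8=true.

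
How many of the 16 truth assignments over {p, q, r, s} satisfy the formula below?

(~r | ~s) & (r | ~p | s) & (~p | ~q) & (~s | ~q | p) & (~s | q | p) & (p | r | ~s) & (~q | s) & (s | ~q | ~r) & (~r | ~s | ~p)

4

There are 2^4 = 16 truth assignments over (p, q, r, s).
Check each against the 9 clauses (columns in the order p, q, r, s):
  F F F F  ✓ satisfies all
  F F F T  ✗ fails (~s | q | p)
  F F T F  ✓ satisfies all
  F F T T  ✗ fails (~r | ~s)
  F T F F  ✗ fails (~q | s)
  F T F T  ✗ fails (~s | ~q | p)
  F T T F  ✗ fails (~q | s)
  F T T T  ✗ fails (~r | ~s)
  T F F F  ✗ fails (r | ~p | s)
  T F F T  ✓ satisfies all
  T F T F  ✓ satisfies all
  T F T T  ✗ fails (~r | ~s)
  T T F F  ✗ fails (r | ~p | s)
  T T F T  ✗ fails (~p | ~q)
  T T T F  ✗ fails (~p | ~q)
  T T T T  ✗ fails (~r | ~s)
4 of the 16 rows are models.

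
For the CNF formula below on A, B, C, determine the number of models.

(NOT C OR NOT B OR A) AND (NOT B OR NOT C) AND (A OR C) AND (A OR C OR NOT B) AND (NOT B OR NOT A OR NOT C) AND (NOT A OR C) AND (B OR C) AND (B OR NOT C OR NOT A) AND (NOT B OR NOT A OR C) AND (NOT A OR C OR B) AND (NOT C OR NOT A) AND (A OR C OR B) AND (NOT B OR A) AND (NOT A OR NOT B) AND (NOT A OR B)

1

There are 2^3 = 8 truth assignments over (A, B, C).
Check each against the 15 clauses (columns in the order A, B, C):
  F F F  ✗ fails (A OR C)
  F F T  ✓ satisfies all
  F T F  ✗ fails (A OR C)
  F T T  ✗ fails (NOT C OR NOT B OR A)
  T F F  ✗ fails (NOT A OR C)
  T F T  ✗ fails (B OR NOT C OR NOT A)
  T T F  ✗ fails (NOT A OR C)
  T T T  ✗ fails (NOT B OR NOT C)
1 of the 8 rows is a model.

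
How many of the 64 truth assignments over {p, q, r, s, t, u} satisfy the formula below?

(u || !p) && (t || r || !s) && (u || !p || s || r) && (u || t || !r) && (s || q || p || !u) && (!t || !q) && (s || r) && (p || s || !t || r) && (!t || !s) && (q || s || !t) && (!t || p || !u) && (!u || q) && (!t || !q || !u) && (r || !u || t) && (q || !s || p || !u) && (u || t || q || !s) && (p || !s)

3

There are 2^6 = 64 truth assignments over (p, q, r, s, t, u).
Split on q. With q = true, the clauses containing q are satisfied and !q drops from the rest; 3 of the 2^5 = 32 assignments to the other variables satisfy what remains.
With q = false, by the same count on the reduced clause set, 0 assignments work.
(One model: p=F, q=T, r=T, s=F, t=F, u=T.)
Total: 3 + 0 = 3.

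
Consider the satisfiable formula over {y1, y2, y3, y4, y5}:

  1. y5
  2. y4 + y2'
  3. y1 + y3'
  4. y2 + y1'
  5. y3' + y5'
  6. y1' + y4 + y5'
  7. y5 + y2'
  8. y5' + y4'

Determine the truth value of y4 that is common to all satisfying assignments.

Suppose y4 = 1.
Unit clause (y5) forces y5 = 1.
Now (y5') is unsatisfied and unit — conflict.
So every satisfying assignment has y4 = False.

False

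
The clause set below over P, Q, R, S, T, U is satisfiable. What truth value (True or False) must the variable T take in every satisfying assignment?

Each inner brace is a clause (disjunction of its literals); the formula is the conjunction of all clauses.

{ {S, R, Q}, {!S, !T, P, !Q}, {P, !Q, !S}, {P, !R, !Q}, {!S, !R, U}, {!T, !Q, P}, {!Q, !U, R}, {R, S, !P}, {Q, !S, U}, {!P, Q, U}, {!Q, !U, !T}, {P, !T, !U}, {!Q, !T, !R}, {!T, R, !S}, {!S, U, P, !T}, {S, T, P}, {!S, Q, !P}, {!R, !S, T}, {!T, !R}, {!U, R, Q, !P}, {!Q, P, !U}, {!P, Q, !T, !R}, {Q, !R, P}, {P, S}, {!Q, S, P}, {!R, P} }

Suppose T = true.
From the singleton clause (!R), R = false.
From the singleton clause (!S), S = false.
From the singleton clause (Q), Q = true.
From the singleton clause (P), P = true.
Now (!P) is unsatisfied and unit — conflict.
So every satisfying assignment has T = False.

False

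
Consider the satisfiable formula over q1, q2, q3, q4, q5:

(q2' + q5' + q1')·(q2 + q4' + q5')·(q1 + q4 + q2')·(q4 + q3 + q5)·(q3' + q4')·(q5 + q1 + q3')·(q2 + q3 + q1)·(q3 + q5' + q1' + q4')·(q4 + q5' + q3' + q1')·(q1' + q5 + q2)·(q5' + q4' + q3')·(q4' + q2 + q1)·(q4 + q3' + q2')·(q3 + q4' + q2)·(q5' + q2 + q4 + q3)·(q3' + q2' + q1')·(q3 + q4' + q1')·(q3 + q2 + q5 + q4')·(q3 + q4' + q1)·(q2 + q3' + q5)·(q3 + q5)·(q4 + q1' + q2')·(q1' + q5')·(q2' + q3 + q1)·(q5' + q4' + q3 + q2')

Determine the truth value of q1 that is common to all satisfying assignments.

False

Suppose q1 = 1.
Unit clause (q5') forces q5 = 0.
Unit clause (q2) forces q2 = 1.
Unit clause (q3') forces q3 = 0.
That conflicts with the unit clause (q3).
So every satisfying assignment has q1 = False.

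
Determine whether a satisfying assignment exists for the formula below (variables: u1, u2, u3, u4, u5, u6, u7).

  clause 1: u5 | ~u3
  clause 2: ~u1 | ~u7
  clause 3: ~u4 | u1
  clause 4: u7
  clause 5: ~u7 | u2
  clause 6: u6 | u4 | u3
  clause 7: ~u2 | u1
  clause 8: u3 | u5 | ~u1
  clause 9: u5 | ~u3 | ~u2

No, unsatisfiable

From the singleton clause (u7), u7 = 1.
From the singleton clause (~u1), u1 = 0.
From the singleton clause (~u4), u4 = 0.
From the singleton clause (u2), u2 = 1.
But (~u2) is also a unit clause — contradiction.
No assignment satisfies every clause.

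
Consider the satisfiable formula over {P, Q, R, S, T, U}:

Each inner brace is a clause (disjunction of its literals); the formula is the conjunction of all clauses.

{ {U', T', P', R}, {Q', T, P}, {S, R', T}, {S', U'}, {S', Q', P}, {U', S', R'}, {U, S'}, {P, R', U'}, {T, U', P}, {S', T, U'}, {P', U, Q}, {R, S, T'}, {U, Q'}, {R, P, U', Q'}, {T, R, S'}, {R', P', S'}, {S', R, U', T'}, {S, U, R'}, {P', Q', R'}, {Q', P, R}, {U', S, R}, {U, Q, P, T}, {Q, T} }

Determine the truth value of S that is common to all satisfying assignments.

False

Suppose S = 1.
Unit clause (U') forces U = 0.
That conflicts with the unit clause (U).
So every satisfying assignment has S = False.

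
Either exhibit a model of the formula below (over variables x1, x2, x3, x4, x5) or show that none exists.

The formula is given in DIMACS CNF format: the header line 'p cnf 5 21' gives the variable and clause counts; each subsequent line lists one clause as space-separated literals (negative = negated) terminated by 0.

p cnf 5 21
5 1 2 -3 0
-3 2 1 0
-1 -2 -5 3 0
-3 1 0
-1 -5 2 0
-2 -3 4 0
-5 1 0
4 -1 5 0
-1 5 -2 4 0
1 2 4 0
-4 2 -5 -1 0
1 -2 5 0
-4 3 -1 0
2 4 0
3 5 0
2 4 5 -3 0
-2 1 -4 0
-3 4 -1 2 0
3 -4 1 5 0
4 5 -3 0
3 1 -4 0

x1 ↦ True; x2 ↦ True; x3 ↦ True; x4 ↦ True; x5 ↦ False

Branch on x3: set x3 = True.
The clause (x1) is unit, so x1 = True.
Branch on x5: set x5 = False.
The clause (x4) is unit, so x4 = True.
All clauses hold; x2 can take either value.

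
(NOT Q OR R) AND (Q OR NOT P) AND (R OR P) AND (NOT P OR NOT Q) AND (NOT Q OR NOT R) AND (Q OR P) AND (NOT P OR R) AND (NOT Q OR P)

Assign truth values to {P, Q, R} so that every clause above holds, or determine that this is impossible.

Try Q = false.
(NOT P) alone gives P = false.
But (P) is also a unit clause — contradiction.
So Q must be the other value — set Q = true.
(R) alone gives R = true.
But (NOT R) is also a unit clause — contradiction.
Neither Q = true nor Q = false works.

UNSATISFIABLE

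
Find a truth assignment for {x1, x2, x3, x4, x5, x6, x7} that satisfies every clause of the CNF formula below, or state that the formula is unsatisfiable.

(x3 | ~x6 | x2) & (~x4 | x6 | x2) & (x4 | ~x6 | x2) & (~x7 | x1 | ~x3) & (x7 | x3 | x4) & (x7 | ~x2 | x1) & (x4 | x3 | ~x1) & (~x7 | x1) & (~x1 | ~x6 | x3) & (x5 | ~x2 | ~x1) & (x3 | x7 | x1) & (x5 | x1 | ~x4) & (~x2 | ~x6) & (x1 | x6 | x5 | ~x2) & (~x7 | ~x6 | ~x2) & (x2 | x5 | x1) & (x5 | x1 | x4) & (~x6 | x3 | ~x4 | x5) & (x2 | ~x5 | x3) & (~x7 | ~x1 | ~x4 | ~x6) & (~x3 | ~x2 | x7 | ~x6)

Suppose x7 = 0.
Suppose x3 = 1.
Suppose x2 = 0.
Suppose x4 = 0.
From the singleton clause (~x6), x6 = 0.
Suppose x5 = 1.
No clause remains; x1 is free.

x1 ↦ 0, x2 ↦ 0, x3 ↦ 1, x4 ↦ 0, x5 ↦ 1, x6 ↦ 0, x7 ↦ 0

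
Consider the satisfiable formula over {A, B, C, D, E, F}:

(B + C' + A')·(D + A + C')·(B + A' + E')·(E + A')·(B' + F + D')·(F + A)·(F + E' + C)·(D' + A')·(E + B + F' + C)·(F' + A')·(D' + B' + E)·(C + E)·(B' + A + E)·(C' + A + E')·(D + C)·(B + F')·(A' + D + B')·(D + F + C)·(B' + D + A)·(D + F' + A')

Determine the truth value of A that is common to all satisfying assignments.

Suppose A = 1.
From the singleton clause (E), E = 1.
From the singleton clause (B), B = 1.
From the singleton clause (D'), D = 0.
Now (D) is unsatisfied and unit — conflict.
So every satisfying assignment has A = False.

False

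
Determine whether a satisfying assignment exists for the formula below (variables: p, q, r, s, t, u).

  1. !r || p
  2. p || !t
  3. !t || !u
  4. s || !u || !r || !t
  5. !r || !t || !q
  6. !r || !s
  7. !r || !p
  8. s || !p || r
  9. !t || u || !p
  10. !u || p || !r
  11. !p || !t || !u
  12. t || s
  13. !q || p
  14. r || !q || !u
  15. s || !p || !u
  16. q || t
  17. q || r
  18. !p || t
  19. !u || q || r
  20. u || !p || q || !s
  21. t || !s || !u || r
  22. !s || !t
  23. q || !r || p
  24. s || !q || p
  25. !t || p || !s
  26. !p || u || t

Suppose r = false.
(q) alone gives q = true.
(p) alone gives p = true.
(s) alone gives s = true.
(!u) alone gives u = false.
(!t) alone gives t = false.
Now (t) is unsatisfied and unit — conflict.
Backtrack on r: now try r = true.
(p) alone gives p = true.
Now (!p) is unsatisfied and unit — conflict.
Neither r = true nor r = false works.
No assignment satisfies every clause.

No, unsatisfiable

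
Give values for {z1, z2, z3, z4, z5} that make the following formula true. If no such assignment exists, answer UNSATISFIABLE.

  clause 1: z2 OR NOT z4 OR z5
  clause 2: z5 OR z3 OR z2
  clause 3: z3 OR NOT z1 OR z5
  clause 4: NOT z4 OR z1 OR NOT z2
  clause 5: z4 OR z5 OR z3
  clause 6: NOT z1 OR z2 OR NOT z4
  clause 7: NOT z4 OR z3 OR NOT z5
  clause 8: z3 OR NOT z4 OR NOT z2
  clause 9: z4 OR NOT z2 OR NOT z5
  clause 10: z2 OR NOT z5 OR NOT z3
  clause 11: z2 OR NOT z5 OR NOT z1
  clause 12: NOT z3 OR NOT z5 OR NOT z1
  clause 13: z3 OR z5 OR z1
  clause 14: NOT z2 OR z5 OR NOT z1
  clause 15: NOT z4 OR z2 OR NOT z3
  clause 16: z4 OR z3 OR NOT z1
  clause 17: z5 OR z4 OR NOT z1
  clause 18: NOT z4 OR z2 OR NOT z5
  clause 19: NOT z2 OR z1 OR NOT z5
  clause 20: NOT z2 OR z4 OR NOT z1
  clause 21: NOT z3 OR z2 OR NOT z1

z1 ↦ false; z2 ↦ true; z3 ↦ true; z4 ↦ false; z5 ↦ false

Try z2 = true.
Try z4 = false.
(NOT z5) alone gives z5 = false.
(z3) alone gives z3 = true.
(NOT z1) alone gives z1 = false.
This assignment satisfies each clause.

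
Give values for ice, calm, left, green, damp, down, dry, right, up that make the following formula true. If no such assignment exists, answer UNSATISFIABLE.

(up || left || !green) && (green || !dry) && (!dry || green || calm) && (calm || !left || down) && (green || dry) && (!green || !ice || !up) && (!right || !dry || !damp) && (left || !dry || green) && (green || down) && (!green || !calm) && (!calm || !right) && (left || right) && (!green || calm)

UNSATISFIABLE

Try green = true.
The clause (!calm) is unit, so calm = false.
But (calm) is also a unit clause — contradiction.
That branch fails; take green = false instead.
The clause (!dry) is unit, so dry = false.
But (dry) is also a unit clause — contradiction.
Neither green = true nor green = false works.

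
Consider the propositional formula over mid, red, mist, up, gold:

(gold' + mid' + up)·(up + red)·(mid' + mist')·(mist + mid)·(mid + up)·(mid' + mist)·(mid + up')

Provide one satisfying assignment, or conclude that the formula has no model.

UNSATISFIABLE

Try up = 1.
The clause (mid) is unit, so mid = 1.
The clause (mist') is unit, so mist = 0.
Now (mist) is unsatisfied and unit — conflict.
Undo up and try up = 0.
The clause (red) is unit, so red = 1.
The clause (mid) is unit, so mid = 1.
The clause (gold') is unit, so gold = 0.
The clause (mist') is unit, so mist = 0.
Now (mist) is unsatisfied and unit — conflict.
Either choice for up ends in contradiction.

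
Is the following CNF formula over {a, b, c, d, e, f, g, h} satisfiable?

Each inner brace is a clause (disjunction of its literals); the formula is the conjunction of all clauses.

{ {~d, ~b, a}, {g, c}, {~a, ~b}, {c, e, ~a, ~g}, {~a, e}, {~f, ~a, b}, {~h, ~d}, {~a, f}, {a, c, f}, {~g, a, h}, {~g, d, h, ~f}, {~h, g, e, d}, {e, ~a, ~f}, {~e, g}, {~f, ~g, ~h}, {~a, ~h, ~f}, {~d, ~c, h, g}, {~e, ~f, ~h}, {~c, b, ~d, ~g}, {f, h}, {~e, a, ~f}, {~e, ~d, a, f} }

Try g = 0.
From the singleton clause (c), c = 1.
From the singleton clause (~e), e = 0.
From the singleton clause (~a), a = 0.
Try d = 0.
From the singleton clause (~h), h = 0.
From the singleton clause (f), f = 1.
No clause remains; b is free.
A satisfying assignment: a ↦ 0,  b ↦ 0,  c ↦ 1,  d ↦ 0,  e ↦ 0,  f ↦ 1,  g ↦ 0,  h ↦ 0.

Yes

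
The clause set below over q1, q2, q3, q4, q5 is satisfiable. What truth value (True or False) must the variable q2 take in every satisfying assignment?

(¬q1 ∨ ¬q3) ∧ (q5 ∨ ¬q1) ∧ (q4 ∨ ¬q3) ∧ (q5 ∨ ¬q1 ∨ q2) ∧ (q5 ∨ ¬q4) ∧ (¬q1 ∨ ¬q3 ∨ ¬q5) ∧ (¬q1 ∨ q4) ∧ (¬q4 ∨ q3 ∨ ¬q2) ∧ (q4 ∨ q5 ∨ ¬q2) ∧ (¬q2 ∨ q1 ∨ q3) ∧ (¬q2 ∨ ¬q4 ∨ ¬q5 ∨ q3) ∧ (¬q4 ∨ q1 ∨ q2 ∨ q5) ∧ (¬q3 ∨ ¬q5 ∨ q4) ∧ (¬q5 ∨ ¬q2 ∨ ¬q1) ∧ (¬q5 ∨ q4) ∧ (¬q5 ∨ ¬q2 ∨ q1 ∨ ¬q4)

False

Suppose q2 = True.
Case q1 = False:
Unit clause (q3) forces q3 = True.
Unit clause (q4) forces q4 = True.
Unit clause (q5) forces q5 = True.
But (¬q5) is also a unit clause — contradiction.
That branch fails; take q1 = True instead.
Unit clause (¬q3) forces q3 = False.
Unit clause (q5) forces q5 = True.
But (¬q5) is also a unit clause — contradiction.
Either choice for q1 ends in contradiction.
So every satisfying assignment has q2 = False.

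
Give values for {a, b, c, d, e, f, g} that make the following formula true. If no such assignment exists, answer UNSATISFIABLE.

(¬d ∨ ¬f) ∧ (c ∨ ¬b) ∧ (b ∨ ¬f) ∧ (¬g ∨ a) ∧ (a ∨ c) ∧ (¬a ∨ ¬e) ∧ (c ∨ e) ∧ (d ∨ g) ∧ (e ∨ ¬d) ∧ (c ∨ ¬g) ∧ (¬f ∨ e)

Case d = False:
Unit clause (g) forces g = True.
Unit clause (a) forces a = True.
Unit clause (¬e) forces e = False.
Unit clause (c) forces c = True.
Unit clause (¬f) forces f = False.
No clause remains; b is free.

a=True; b=False; c=True; d=False; e=False; f=False; g=True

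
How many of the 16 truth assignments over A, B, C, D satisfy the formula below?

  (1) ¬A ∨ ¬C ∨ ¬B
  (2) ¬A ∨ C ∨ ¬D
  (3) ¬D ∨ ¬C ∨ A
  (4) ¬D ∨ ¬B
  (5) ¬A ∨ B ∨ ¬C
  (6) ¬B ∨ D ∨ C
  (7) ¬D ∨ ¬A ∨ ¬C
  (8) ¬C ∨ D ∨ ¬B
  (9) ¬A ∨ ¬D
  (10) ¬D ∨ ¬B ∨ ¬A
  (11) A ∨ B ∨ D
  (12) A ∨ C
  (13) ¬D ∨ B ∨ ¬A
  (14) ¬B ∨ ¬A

There are 2^4 = 16 truth assignments over (A, B, C, D).
Check each against the 14 clauses (columns in the order A, B, C, D):
  F F F F  ✗ fails (A ∨ B ∨ D)
  F F F T  ✗ fails (A ∨ C)
  F F T F  ✗ fails (A ∨ B ∨ D)
  F F T T  ✗ fails (¬D ∨ ¬C ∨ A)
  F T F F  ✗ fails (¬B ∨ D ∨ C)
  F T F T  ✗ fails (¬D ∨ ¬B)
  F T T F  ✗ fails (¬C ∨ D ∨ ¬B)
  F T T T  ✗ fails (¬D ∨ ¬C ∨ A)
  T F F F  ✓ satisfies all
  T F F T  ✗ fails (¬A ∨ C ∨ ¬D)
  T F T F  ✗ fails (¬A ∨ B ∨ ¬C)
  T F T T  ✗ fails (¬A ∨ B ∨ ¬C)
  T T F F  ✗ fails (¬B ∨ D ∨ C)
  T T F T  ✗ fails (¬A ∨ C ∨ ¬D)
  T T T F  ✗ fails (¬A ∨ ¬C ∨ ¬B)
  T T T T  ✗ fails (¬A ∨ ¬C ∨ ¬B)
1 of the 16 rows is a model.

1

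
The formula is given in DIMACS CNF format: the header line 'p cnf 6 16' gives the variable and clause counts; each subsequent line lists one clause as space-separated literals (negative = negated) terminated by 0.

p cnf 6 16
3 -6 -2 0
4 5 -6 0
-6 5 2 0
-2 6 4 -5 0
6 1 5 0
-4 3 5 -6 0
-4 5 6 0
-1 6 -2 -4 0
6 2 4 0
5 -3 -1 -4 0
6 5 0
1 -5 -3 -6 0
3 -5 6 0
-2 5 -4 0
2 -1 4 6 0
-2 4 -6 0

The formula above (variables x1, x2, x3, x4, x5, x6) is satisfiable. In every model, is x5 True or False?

Suppose x5 = False.
Unit clause (x6) forces x6 = True.
Unit clause (x4) forces x4 = True.
Unit clause (x2) forces x2 = True.
Now (¬x2) is unsatisfied and unit — conflict.
So every satisfying assignment has x5 = True.

True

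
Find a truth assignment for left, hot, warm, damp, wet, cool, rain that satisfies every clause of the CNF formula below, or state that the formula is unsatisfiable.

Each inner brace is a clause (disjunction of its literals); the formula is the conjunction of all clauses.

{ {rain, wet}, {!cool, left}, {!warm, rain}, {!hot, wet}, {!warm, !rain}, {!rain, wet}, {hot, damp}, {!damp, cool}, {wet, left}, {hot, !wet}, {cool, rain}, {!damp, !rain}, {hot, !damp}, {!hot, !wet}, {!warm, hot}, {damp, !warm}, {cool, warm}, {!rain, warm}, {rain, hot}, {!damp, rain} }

Case rain = true:
From the singleton clause (!warm), warm = false.
Now (warm) is unsatisfied and unit — conflict.
That branch fails; take rain = false instead.
From the singleton clause (wet), wet = true.
From the singleton clause (!warm), warm = false.
From the singleton clause (hot), hot = true.
Now (!hot) is unsatisfied and unit — conflict.
Neither rain = true nor rain = false works.

UNSATISFIABLE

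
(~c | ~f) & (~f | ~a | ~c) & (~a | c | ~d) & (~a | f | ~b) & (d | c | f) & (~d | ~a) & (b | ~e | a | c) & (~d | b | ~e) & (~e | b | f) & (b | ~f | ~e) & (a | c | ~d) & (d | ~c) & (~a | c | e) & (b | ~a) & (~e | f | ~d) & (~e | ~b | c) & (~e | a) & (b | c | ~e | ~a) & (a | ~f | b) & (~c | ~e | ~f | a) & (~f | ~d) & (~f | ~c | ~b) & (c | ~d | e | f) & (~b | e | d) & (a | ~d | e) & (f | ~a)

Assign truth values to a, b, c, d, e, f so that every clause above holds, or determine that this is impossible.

Suppose c = 0.
Suppose a = 0.
Unit clause (~d) forces d = 0.
Unit clause (f) forces f = 1.
Unit clause (~e) forces e = 0.
Unit clause (b) forces b = 1.
That conflicts with the unit clause (~b).
Undo a and try a = 1.
Unit clause (~d) forces d = 0.
Unit clause (f) forces f = 1.
Unit clause (e) forces e = 1.
Unit clause (b) forces b = 1.
That conflicts with the unit clause (~b).
Both values of a lead to a conflict.
Undo c and try c = 1.
Unit clause (~f) forces f = 0.
Unit clause (d) forces d = 1.
Unit clause (~a) forces a = 0.
Unit clause (~e) forces e = 0.
That conflicts with the unit clause (e).
Both values of c lead to a conflict.

UNSATISFIABLE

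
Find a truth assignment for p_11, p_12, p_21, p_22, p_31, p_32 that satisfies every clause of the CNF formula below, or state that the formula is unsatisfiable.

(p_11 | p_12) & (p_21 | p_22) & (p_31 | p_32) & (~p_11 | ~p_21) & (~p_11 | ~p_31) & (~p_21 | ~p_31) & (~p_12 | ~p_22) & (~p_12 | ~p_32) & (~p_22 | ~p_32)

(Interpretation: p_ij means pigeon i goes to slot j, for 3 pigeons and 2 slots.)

Suppose p_11 = 1.
From the singleton clause (~p_21), p_21 = 0.
From the singleton clause (p_22), p_22 = 1.
From the singleton clause (~p_31), p_31 = 0.
From the singleton clause (p_32), p_32 = 1.
But (~p_32) is also a unit clause — contradiction.
That branch fails; take p_11 = 0 instead.
From the singleton clause (p_12), p_12 = 1.
From the singleton clause (~p_22), p_22 = 0.
From the singleton clause (p_21), p_21 = 1.
From the singleton clause (~p_31), p_31 = 0.
From the singleton clause (p_32), p_32 = 1.
But (~p_32) is also a unit clause — contradiction.
Both values of p_11 lead to a conflict.

UNSATISFIABLE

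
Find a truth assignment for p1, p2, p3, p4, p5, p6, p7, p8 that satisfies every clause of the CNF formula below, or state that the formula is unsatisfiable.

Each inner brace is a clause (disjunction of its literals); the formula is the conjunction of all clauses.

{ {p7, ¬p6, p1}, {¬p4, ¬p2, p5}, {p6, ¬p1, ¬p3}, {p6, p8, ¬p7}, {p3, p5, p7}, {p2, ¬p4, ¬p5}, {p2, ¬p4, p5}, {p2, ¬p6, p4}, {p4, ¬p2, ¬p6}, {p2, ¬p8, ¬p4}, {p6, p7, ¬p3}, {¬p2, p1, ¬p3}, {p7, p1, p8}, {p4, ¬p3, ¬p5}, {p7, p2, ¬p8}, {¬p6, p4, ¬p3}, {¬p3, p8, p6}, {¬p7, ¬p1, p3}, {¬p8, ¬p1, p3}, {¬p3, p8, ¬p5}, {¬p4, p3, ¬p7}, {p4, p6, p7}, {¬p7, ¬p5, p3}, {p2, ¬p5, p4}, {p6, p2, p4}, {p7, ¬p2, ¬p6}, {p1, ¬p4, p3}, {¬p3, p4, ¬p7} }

p1=True; p2=True; p3=False; p4=True; p5=True; p6=False; p7=False; p8=False

Suppose p7 = False.
Suppose p6 = False.
(¬p3) alone gives p3 = False.
(p5) alone gives p5 = True.
(p4) alone gives p4 = True.
(p2) alone gives p2 = True.
(p1) alone gives p1 = True.
(¬p8) alone gives p8 = False.
Every clause now holds.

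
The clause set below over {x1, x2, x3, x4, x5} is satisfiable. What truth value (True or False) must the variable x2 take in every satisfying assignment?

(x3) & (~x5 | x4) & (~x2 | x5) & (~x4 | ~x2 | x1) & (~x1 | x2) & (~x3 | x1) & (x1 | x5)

True

Suppose x2 = 0.
From the singleton clause (x3), x3 = 1.
From the singleton clause (~x1), x1 = 0.
Now (x1) is unsatisfied and unit — conflict.
So every satisfying assignment has x2 = True.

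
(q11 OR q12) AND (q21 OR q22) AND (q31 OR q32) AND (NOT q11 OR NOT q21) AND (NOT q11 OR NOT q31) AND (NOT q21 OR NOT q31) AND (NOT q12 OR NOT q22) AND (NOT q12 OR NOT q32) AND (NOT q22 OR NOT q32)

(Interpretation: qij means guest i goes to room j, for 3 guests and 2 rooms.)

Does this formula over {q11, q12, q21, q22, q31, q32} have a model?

No

Suppose q11 = true.
From the singleton clause (NOT q21), q21 = false.
From the singleton clause (q22), q22 = true.
From the singleton clause (NOT q31), q31 = false.
From the singleton clause (q32), q32 = true.
That conflicts with the unit clause (NOT q32).
Undo q11 and try q11 = false.
From the singleton clause (q12), q12 = true.
From the singleton clause (NOT q22), q22 = false.
From the singleton clause (q21), q21 = true.
From the singleton clause (NOT q31), q31 = false.
From the singleton clause (q32), q32 = true.
That conflicts with the unit clause (NOT q32).
Both values of q11 lead to a conflict.
No assignment satisfies every clause.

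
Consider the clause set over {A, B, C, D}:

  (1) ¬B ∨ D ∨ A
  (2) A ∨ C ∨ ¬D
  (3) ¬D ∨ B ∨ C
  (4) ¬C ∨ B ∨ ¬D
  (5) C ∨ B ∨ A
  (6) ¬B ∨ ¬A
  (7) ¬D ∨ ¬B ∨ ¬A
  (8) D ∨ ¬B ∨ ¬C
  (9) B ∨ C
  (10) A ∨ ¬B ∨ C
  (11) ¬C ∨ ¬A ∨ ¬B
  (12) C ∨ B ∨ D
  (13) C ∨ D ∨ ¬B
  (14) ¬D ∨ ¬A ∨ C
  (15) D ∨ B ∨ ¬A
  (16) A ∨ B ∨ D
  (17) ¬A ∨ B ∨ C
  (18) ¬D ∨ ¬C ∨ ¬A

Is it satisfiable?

Case B = True:
From the singleton clause (¬A), A = False.
From the singleton clause (D), D = True.
From the singleton clause (C), C = True.
This assignment satisfies each clause.
A satisfying assignment: A ↦ False, B ↦ True, C ↦ True, D ↦ True.

Yes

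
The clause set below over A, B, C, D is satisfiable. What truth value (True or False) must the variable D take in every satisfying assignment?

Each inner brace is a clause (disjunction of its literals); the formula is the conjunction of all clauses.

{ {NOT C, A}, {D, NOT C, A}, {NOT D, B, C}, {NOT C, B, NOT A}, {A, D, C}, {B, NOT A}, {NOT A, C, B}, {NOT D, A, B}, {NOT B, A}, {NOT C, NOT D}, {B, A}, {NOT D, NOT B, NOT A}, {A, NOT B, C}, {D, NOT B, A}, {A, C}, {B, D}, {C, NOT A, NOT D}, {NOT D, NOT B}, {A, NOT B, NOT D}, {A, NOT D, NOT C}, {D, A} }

False

Suppose D = true.
From the singleton clause (NOT C), C = false.
From the singleton clause (B), B = true.
That conflicts with the unit clause (NOT B).
So every satisfying assignment has D = False.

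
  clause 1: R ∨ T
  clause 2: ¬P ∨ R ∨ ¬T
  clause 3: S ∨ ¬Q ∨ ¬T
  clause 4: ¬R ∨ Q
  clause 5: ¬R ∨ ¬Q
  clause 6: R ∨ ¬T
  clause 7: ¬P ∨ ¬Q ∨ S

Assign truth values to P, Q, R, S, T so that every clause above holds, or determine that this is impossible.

UNSATISFIABLE

Suppose R = True.
(Q) alone gives Q = True.
But (¬Q) is also a unit clause — contradiction.
That branch fails; take R = False instead.
(T) alone gives T = True.
But (¬T) is also a unit clause — contradiction.
Both values of R lead to a conflict.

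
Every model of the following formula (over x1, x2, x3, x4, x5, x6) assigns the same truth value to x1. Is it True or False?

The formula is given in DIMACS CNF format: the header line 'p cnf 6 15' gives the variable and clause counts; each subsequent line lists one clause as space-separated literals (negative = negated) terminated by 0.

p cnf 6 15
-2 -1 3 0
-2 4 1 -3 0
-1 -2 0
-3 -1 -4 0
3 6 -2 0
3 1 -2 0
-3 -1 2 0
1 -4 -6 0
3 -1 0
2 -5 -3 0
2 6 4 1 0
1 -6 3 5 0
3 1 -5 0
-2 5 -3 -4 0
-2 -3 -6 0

False

Suppose x1 = True.
From the singleton clause (¬x2), x2 = False.
From the singleton clause (¬x3), x3 = False.
But (x3) is also a unit clause — contradiction.
So every satisfying assignment has x1 = False.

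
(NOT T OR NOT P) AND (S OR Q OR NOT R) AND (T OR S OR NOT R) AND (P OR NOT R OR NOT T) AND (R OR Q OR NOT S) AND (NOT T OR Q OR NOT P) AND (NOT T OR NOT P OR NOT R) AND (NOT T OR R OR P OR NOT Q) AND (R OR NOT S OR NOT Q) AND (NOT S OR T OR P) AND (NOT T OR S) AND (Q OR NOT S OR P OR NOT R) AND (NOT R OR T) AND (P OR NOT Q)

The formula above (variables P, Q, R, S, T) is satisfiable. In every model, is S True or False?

False

Suppose S = true.
Try T = false.
From the singleton clause (P), P = true.
From the singleton clause (NOT R), R = false.
From the singleton clause (Q), Q = true.
But (NOT Q) is also a unit clause — contradiction.
So T must be the other value — set T = true.
From the singleton clause (NOT P), P = false.
From the singleton clause (NOT R), R = false.
From the singleton clause (Q), Q = true.
But (NOT Q) is also a unit clause — contradiction.
Both values of T lead to a conflict.
So every satisfying assignment has S = False.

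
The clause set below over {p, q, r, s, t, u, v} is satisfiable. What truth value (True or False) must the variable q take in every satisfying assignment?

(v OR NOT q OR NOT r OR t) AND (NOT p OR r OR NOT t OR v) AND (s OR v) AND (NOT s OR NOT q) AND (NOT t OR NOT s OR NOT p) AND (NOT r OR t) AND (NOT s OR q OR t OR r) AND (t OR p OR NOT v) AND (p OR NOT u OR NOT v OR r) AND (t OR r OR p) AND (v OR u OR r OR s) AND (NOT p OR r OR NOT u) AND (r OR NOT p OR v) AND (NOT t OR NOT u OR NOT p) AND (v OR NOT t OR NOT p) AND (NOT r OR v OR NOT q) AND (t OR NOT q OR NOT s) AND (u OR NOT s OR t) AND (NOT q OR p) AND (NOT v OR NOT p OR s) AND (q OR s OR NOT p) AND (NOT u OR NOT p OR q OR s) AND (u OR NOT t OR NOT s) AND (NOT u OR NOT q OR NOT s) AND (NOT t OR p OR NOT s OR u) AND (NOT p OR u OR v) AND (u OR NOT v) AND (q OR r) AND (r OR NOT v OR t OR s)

Suppose q = true.
The clause (NOT s) is unit, so s = false.
The clause (v) is unit, so v = true.
The clause (p) is unit, so p = true.
But (NOT p) is also a unit clause — contradiction.
So every satisfying assignment has q = False.

False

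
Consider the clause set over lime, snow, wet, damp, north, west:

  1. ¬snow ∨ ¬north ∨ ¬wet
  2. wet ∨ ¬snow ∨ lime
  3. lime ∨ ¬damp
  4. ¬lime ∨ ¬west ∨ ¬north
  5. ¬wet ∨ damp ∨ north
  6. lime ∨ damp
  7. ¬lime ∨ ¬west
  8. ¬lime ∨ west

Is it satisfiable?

No

Try lime = True.
(¬west) alone gives west = False.
But (west) is also a unit clause — contradiction.
So lime must be the other value — set lime = False.
(¬damp) alone gives damp = False.
But (damp) is also a unit clause — contradiction.
Both values of lime lead to a conflict.
No assignment satisfies every clause.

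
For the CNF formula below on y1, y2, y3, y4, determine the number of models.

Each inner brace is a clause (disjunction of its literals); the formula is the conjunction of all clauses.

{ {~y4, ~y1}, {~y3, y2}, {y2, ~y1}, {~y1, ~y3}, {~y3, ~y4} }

6

There are 2^4 = 16 truth assignments over (y1, y2, y3, y4).
Check each against the 5 clauses (columns in the order y1, y2, y3, y4):
  F F F F  ✓ satisfies all
  F F F T  ✓ satisfies all
  F F T F  ✗ fails (~y3 | y2)
  F F T T  ✗ fails (~y3 | y2)
  F T F F  ✓ satisfies all
  F T F T  ✓ satisfies all
  F T T F  ✓ satisfies all
  F T T T  ✗ fails (~y3 | ~y4)
  T F F F  ✗ fails (y2 | ~y1)
  T F F T  ✗ fails (~y4 | ~y1)
  T F T F  ✗ fails (~y3 | y2)
  T F T T  ✗ fails (~y4 | ~y1)
  T T F F  ✓ satisfies all
  T T F T  ✗ fails (~y4 | ~y1)
  T T T F  ✗ fails (~y1 | ~y3)
  T T T T  ✗ fails (~y4 | ~y1)
6 of the 16 rows are models.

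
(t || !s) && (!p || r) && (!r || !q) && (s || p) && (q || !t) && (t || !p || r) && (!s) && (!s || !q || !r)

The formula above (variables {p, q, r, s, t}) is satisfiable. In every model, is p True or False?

Suppose p = false.
The clause (s) is unit, so s = true.
Now (!s) is unsatisfied and unit — conflict.
So every satisfying assignment has p = True.

True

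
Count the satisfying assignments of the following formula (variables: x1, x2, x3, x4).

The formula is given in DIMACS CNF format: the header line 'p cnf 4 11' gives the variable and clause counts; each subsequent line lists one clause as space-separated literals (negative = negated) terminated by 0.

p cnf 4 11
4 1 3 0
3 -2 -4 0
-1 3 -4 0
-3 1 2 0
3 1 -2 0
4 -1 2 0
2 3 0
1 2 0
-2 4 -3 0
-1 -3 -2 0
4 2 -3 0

There are 2^4 = 16 truth assignments over (x1, x2, x3, x4).
Split on x3. With x3 = True, the clauses containing x3 are satisfied and ¬x3 drops from the rest; 2 of the 2^3 = 8 assignments to the other variables satisfy what remains.
With x3 = False, by the same count on the reduced clause set, 1 assignment works.
(One model: x1=F, x2=T, x3=T, x4=T.)
Total: 2 + 1 = 3.

3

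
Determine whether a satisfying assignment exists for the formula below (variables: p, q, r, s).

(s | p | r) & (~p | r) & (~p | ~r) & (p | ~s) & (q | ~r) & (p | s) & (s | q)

Unsatisfiable

Branch on p: set p = 0.
Unit clause (~s) forces s = 0.
Now (s) is unsatisfied and unit — conflict.
Backtrack on p: now try p = 1.
Unit clause (r) forces r = 1.
Now (~r) is unsatisfied and unit — conflict.
Either choice for p ends in contradiction.
No assignment satisfies every clause.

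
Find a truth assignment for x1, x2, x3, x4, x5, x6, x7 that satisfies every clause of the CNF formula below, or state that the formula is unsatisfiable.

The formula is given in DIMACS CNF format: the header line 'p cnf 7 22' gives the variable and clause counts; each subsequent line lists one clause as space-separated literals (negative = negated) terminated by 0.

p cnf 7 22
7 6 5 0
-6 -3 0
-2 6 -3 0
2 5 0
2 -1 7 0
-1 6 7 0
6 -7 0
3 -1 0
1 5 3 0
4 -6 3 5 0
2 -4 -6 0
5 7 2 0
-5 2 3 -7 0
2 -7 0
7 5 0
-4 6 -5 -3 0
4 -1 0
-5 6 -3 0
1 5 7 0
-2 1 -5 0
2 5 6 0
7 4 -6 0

Branch on x6: set x6 = False.
Unit clause (¬x7) forces x7 = False.
Unit clause (x5) forces x5 = True.
Unit clause (¬x1) forces x1 = False.
Unit clause (¬x3) forces x3 = False.
Unit clause (¬x2) forces x2 = False.
All clauses hold; x4 can take either value.

x1 ↦ False,  x2 ↦ False,  x3 ↦ False,  x4 ↦ True,  x5 ↦ True,  x6 ↦ False,  x7 ↦ False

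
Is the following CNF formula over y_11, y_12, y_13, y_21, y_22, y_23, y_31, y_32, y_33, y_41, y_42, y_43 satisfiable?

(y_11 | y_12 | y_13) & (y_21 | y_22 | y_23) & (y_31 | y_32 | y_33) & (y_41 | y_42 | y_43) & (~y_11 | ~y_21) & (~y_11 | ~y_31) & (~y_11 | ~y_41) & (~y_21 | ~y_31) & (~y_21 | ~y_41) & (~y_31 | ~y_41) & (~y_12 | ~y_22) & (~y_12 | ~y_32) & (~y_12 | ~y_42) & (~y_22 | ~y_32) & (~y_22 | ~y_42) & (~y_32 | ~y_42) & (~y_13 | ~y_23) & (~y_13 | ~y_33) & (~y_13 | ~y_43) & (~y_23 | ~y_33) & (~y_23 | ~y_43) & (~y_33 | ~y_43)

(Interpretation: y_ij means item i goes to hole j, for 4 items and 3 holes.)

Try y_11 = 0.
Try y_12 = 1.
(~y_22) alone gives y_22 = 0.
(~y_32) alone gives y_32 = 0.
(~y_42) alone gives y_42 = 0.
Try y_21 = 1.
(~y_31) alone gives y_31 = 0.
(y_33) alone gives y_33 = 1.
(~y_41) alone gives y_41 = 0.
(y_43) alone gives y_43 = 1.
But (~y_43) is also a unit clause — contradiction.
Backtrack on y_21: now try y_21 = 0.
(y_23) alone gives y_23 = 1.
(~y_13) alone gives y_13 = 0.
(~y_33) alone gives y_33 = 0.
(y_31) alone gives y_31 = 1.
(~y_41) alone gives y_41 = 0.
(y_43) alone gives y_43 = 1.
But (~y_43) is also a unit clause — contradiction.
Both values of y_21 lead to a conflict.
Backtrack on y_12: now try y_12 = 0.
(y_13) alone gives y_13 = 1.
(~y_23) alone gives y_23 = 0.
(~y_33) alone gives y_33 = 0.
(~y_43) alone gives y_43 = 0.
Try y_21 = 1.
(~y_31) alone gives y_31 = 0.
(y_32) alone gives y_32 = 1.
(~y_41) alone gives y_41 = 0.
(y_42) alone gives y_42 = 1.
But (~y_42) is also a unit clause — contradiction.
Backtrack on y_21: now try y_21 = 0.
(y_22) alone gives y_22 = 1.
(~y_32) alone gives y_32 = 0.
(y_31) alone gives y_31 = 1.
(~y_41) alone gives y_41 = 0.
(y_42) alone gives y_42 = 1.
But (~y_42) is also a unit clause — contradiction.
Both values of y_21 lead to a conflict.
Both values of y_12 lead to a conflict.
Backtrack on y_11: now try y_11 = 1.
(~y_21) alone gives y_21 = 0.
(~y_31) alone gives y_31 = 0.
(~y_41) alone gives y_41 = 0.
Try y_22 = 1.
(~y_12) alone gives y_12 = 0.
(~y_32) alone gives y_32 = 0.
(y_33) alone gives y_33 = 1.
(~y_42) alone gives y_42 = 0.
(y_43) alone gives y_43 = 1.
But (~y_43) is also a unit clause — contradiction.
Backtrack on y_22: now try y_22 = 0.
(y_23) alone gives y_23 = 1.
(~y_13) alone gives y_13 = 0.
(~y_33) alone gives y_33 = 0.
(y_32) alone gives y_32 = 1.
(~y_12) alone gives y_12 = 0.
(~y_42) alone gives y_42 = 0.
(y_43) alone gives y_43 = 1.
But (~y_43) is also a unit clause — contradiction.
Both values of y_22 lead to a conflict.
Both values of y_11 lead to a conflict.
No assignment satisfies every clause.

No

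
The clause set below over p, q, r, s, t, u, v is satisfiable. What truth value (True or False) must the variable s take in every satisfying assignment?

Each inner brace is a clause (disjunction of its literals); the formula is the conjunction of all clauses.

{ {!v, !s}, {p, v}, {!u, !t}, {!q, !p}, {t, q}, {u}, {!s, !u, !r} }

Suppose s = true.
Unit clause (!v) forces v = false.
Unit clause (p) forces p = true.
Unit clause (!q) forces q = false.
Unit clause (t) forces t = true.
Unit clause (!u) forces u = false.
That conflicts with the unit clause (u).
So every satisfying assignment has s = False.

False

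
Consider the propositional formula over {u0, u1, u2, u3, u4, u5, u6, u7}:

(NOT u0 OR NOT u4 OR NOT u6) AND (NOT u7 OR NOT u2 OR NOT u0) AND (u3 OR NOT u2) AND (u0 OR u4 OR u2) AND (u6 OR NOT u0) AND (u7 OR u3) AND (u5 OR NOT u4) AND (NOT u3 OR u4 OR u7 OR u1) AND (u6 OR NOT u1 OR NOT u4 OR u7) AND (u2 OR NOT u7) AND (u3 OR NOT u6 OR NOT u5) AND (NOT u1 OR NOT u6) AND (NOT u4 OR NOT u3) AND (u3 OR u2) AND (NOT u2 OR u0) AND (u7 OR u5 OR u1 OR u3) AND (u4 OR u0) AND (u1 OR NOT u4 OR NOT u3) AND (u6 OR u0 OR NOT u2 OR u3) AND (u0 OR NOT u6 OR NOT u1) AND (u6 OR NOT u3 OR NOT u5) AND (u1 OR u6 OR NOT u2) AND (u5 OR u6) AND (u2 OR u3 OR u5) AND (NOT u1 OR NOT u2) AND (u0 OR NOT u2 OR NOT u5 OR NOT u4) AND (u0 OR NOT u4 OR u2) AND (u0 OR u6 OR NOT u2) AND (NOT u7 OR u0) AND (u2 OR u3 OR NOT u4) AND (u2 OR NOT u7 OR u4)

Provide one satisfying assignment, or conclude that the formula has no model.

UNSATISFIABLE

Suppose u3 = true.
From the singleton clause (NOT u4), u4 = false.
From the singleton clause (u0), u0 = true.
From the singleton clause (u6), u6 = true.
From the singleton clause (NOT u1), u1 = false.
From the singleton clause (u7), u7 = true.
From the singleton clause (NOT u2), u2 = false.
That conflicts with the unit clause (u2).
That branch fails; take u3 = false instead.
From the singleton clause (NOT u2), u2 = false.
That conflicts with the unit clause (u2).
Neither u3 = true nor u3 = false works.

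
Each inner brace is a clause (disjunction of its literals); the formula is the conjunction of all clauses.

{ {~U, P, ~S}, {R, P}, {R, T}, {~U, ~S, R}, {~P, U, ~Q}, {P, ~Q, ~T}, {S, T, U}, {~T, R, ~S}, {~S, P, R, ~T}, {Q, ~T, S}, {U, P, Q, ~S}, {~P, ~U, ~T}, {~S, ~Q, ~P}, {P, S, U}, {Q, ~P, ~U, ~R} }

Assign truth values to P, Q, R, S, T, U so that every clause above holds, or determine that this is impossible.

Case R = 1:
Case U = 0:
Case P = 0:
(S) alone gives S = 1.
(Q) alone gives Q = 1.
(~T) alone gives T = 0.
All clauses are satisfied.

P ↦ 0, Q ↦ 1, R ↦ 1, S ↦ 1, T ↦ 0, U ↦ 0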